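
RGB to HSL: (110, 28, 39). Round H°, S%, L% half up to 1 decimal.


Normalize: R'=110/255≈0.4314, G'=28/255≈0.1098, B'=39/255≈0.1529
Max=110/255, Min=28/255, Δ=Max-Min=82/255
L = (Max+Min)/2 = (110+28)/510 = 138/510 = 0.27058… → L = 27.1%
L ≤ 0.5 → S = Δ/(Max+Min) = 82/(110+28) = 82/138 = 0.59420… → S = 59.4%
(the 1/255 factors cancel in S and H, so raw channel differences can be used)
Max is R' → H = 60 × (((G-B)/Δ) mod 6) = 60 × (((28-39)/82) mod 6)
  (-11)/82 = -0.1341…; negative, so add 6 → 5.8658…
  H = 60 × 5.8658… = 351.951…° → H = 352.0°
= HSL(352.0°, 59.4%, 27.1%)


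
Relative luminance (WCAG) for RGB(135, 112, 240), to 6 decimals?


Linearize each channel (sRGB transfer function): c = v/255; c_lin = c/12.92 if c ≤ 0.04045, else ((c+0.055)/1.055)^2.4
  R: 135/255 ≈ 0.529412 > 0.04045 → ((0.529412+0.055)/1.055)^2.4 ≈ 0.242281
  G: 112/255 ≈ 0.439216 > 0.04045 → ((0.439216+0.055)/1.055)^2.4 ≈ 0.162029
  B: 240/255 ≈ 0.941176 > 0.04045 → ((0.941176+0.055)/1.055)^2.4 ≈ 0.871367
R_lin = 0.242281, G_lin = 0.162029, B_lin = 0.871367
L = 0.2126×R + 0.7152×G + 0.0722×B
L = 0.2126×0.242281 + 0.7152×0.162029 + 0.0722×0.871367
L ≈ 0.230305


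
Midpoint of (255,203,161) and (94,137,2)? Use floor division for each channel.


Midpoint: each channel = ⌊(C₁+C₂)/2⌋
R: ⌊(255+94)/2⌋ = 174
G: ⌊(203+137)/2⌋ = 170
B: ⌊(161+2)/2⌋ = 81
= RGB(174, 170, 81)


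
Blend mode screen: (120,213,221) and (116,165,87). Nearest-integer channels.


Screen: C = 255 - (255-A)×(255-B)/255, rounded to nearest integer
R: 255 - (255-120)×(255-116)/255 = 255 - 18765/255 ≈ 255 - 73.588 = 181.412 → 181
G: 255 - (255-213)×(255-165)/255 = 255 - 3780/255 ≈ 255 - 14.824 = 240.176 → 240
B: 255 - (255-221)×(255-87)/255 = 255 - 5712/255 ≈ 255 - 22.400 = 232.600 → 233
= RGB(181, 240, 233)


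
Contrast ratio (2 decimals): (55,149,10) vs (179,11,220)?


Linearize each sRGB channel c=v/255: c/12.92 if c ≤ 0.04045 else ((c+0.055)/1.055)^2.4
L = 0.2126×R_lin + 0.7152×G_lin + 0.0722×B_lin
Color 1 (55,149,10):
  R=55: 55/255≈0.2157 > 0.04045 → ((0.2157+0.055)/1.055)^2.4 ≈ 0.03820
  G=149: 149/255≈0.5843 > 0.04045 → ((0.5843+0.055)/1.055)^2.4 ≈ 0.30054
  B=10: 10/255≈0.0392 ≤ 0.04045 → 0.0392/12.92 ≈ 0.00304
  L1 = 0.2126×0.03820 + 0.7152×0.30054 + 0.0722×0.00304 ≈ 0.22329
Color 2 (179,11,220):
  R=179: 179/255≈0.7020 > 0.04045 → ((0.7020+0.055)/1.055)^2.4 ≈ 0.45079
  G=11: 11/255≈0.0431 > 0.04045 → ((0.0431+0.055)/1.055)^2.4 ≈ 0.00335
  B=220: 220/255≈0.8627 > 0.04045 → ((0.8627+0.055)/1.055)^2.4 ≈ 0.71569
  L2 = 0.2126×0.45079 + 0.7152×0.00335 + 0.0722×0.71569 ≈ 0.14990
Lighter = 0.22329, Darker = 0.14990
Ratio = (L_lighter + 0.05) / (L_darker + 0.05)
Ratio = (0.22329 + 0.05) / (0.14990 + 0.05) = 0.27329 / 0.19990 ≈ 1.3671
Ratio ≈ 1.37:1


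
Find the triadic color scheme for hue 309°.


Triadic: equally spaced at 120° intervals
H1 = 309°
H2 = (309 + 120) mod 360 = 69°
H3 = (309 + 240) mod 360 = 189°
Triadic = 309°, 69°, 189°


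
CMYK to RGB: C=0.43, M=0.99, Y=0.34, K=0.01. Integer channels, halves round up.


R = 255 × (1-C) × (1-K) = 255 × 0.57 × 0.99 = 143.8965 → 144
G = 255 × (1-M) × (1-K) = 255 × 0.01 × 0.99 = 2.5245 → 3
B = 255 × (1-Y) × (1-K) = 255 × 0.66 × 0.99 = 166.617 → 167
= RGB(144, 3, 167)


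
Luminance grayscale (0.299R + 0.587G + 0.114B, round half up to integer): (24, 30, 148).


Gray = 0.299×R + 0.587×G + 0.114×B
Gray = 0.299×24 + 0.587×30 + 0.114×148
Gray = 7.176 + 17.610 + 16.872
Gray = 41.658 → round half up → 42
Gray = 42


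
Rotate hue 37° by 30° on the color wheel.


New hue = (H + rotation) mod 360
New hue = (37 + 30) mod 360
= 67 mod 360
= 67°


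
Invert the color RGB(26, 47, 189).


Invert: (255-R, 255-G, 255-B)
R: 255-26 = 229
G: 255-47 = 208
B: 255-189 = 66
= RGB(229, 208, 66)


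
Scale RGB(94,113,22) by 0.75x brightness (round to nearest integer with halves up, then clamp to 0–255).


Multiply each channel by 0.75, round half up, clamp to [0, 255]
R: 94×0.75 = 70.5 → round → 71
G: 113×0.75 = 84.75 → round → 85
B: 22×0.75 = 16.5 → round → 17
= RGB(71, 85, 17)


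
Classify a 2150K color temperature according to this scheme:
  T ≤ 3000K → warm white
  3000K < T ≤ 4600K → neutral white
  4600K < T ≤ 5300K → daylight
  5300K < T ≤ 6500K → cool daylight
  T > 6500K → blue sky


Temperature: 2150K
2150K ≤ 3000K → warm white
Classification: warm white


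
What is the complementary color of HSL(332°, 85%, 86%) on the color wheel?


Complement = opposite side of color wheel = hue + 180°
H' = (332 + 180) mod 360 = 152°
S and L unchanged.
= HSL(152°, 85%, 86%)


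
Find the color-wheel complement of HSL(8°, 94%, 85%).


Complement = opposite side of color wheel = hue + 180°
H' = (8 + 180) mod 360 = 188°
S and L unchanged.
= HSL(188°, 94%, 85%)


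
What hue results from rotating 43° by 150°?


New hue = (H + rotation) mod 360
New hue = (43 + 150) mod 360
= 193 mod 360
= 193°


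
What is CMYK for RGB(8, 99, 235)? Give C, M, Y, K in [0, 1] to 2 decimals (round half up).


R'=8/255≈0.0314, G'=99/255≈0.3882, B'=235/255≈0.9216
K = 1 - max(R',G',B') = 1 - 235/255 = 20/255 = 0.07843… → 0.08
(1-R'-K)/(1-K) simplifies to (max-R)/max with max = 235:
C = (235-8)/235 = 227/235 = 0.96595… → 0.97
M = (235-99)/235 = 136/235 = 0.57872… → 0.58
Y = (235-235)/235 = 0/235 = 0 → 0.00
= CMYK(0.97, 0.58, 0.00, 0.08)


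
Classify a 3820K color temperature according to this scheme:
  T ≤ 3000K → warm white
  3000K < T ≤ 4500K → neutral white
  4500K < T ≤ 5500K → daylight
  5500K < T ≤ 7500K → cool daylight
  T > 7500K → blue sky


Temperature: 3820K
3000K < 3820K ≤ 4500K → neutral white
Classification: neutral white


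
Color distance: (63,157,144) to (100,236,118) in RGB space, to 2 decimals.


d = √[(R₁-R₂)² + (G₁-G₂)² + (B₁-B₂)²]
d = √[(63-100)² + (157-236)² + (144-118)²]
d = √[1369 + 6241 + 676]
d = √8286
d ≈ 91.03


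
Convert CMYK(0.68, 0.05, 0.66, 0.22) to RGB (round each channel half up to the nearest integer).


R = 255 × (1-C) × (1-K) = 255 × 0.32 × 0.78 = 63.648 → 64
G = 255 × (1-M) × (1-K) = 255 × 0.95 × 0.78 = 188.955 → 189
B = 255 × (1-Y) × (1-K) = 255 × 0.34 × 0.78 = 67.626 → 68
= RGB(64, 189, 68)


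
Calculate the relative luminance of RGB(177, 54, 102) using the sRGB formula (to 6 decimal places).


Linearize each channel (sRGB transfer function): c = v/255; c_lin = c/12.92 if c ≤ 0.04045, else ((c+0.055)/1.055)^2.4
  R: 177/255 ≈ 0.694118 > 0.04045 → ((0.694118+0.055)/1.055)^2.4 ≈ 0.439657
  G: 54/255 ≈ 0.211765 > 0.04045 → ((0.211765+0.055)/1.055)^2.4 ≈ 0.036889
  B: 102/255 ≈ 0.400000 > 0.04045 → ((0.400000+0.055)/1.055)^2.4 ≈ 0.132868
R_lin = 0.439657, G_lin = 0.036889, B_lin = 0.132868
L = 0.2126×R + 0.7152×G + 0.0722×B
L = 0.2126×0.439657 + 0.7152×0.036889 + 0.0722×0.132868
L ≈ 0.129448


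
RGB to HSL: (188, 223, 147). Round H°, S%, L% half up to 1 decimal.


Normalize: R'=188/255≈0.7373, G'=223/255≈0.8745, B'=147/255≈0.5765
Max=223/255, Min=147/255, Δ=Max-Min=76/255
L = (Max+Min)/2 = (223+147)/510 = 370/510 = 0.72549… → L = 72.5%
L > 0.5 → S = Δ/(2-Max-Min) = 76/(510-223-147) = 76/140 = 0.54285… → S = 54.3%
(the 1/255 factors cancel in S and H, so raw channel differences can be used)
Max is G' → H = 60 × ((B-R)/Δ + 2) = 60 × ((147-188)/76 + 2)
  -41/76 + 2 = -0.5394… + 2 = 1.4605…
  H = 60 × 1.4605… = 87.631…° → H = 87.6°
= HSL(87.6°, 54.3%, 72.5%)


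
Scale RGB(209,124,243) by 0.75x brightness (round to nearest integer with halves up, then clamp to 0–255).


Multiply each channel by 0.75, round half up, clamp to [0, 255]
R: 209×0.75 = 156.75 → round → 157
G: 124×0.75 = 93
B: 243×0.75 = 182.25 → round → 182
= RGB(157, 93, 182)


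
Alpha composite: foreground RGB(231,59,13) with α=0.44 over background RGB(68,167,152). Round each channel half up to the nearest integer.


C = α×F + (1-α)×B, with 1-α = 0.56
R: 0.44×231 + 0.56×68 = 101.64 + 38.08 = 139.72 → 140
G: 0.44×59 + 0.56×167 = 25.96 + 93.52 = 119.48 → 119
B: 0.44×13 + 0.56×152 = 5.72 + 85.12 = 90.84 → 91
= RGB(140, 119, 91)


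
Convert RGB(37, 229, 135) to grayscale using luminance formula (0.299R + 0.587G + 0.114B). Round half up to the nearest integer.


Gray = 0.299×R + 0.587×G + 0.114×B
Gray = 0.299×37 + 0.587×229 + 0.114×135
Gray = 11.063 + 134.423 + 15.390
Gray = 160.876 → round half up → 161
Gray = 161


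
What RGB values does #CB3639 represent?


CB → 203 (R)
36 → 54 (G)
39 → 57 (B)
= RGB(203, 54, 57)


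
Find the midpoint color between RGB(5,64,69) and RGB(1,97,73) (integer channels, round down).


Midpoint: each channel = ⌊(C₁+C₂)/2⌋
R: ⌊(5+1)/2⌋ = 3
G: ⌊(64+97)/2⌋ = 80
B: ⌊(69+73)/2⌋ = 71
= RGB(3, 80, 71)


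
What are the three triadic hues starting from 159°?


Triadic: equally spaced at 120° intervals
H1 = 159°
H2 = (159 + 120) mod 360 = 279°
H3 = (159 + 240) mod 360 = 39°
Triadic = 159°, 279°, 39°


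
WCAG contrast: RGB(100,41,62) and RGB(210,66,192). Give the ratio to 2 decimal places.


Linearize each sRGB channel c=v/255: c/12.92 if c ≤ 0.04045 else ((c+0.055)/1.055)^2.4
L = 0.2126×R_lin + 0.7152×G_lin + 0.0722×B_lin
Color 1 (100,41,62):
  R=100: 100/255≈0.3922 > 0.04045 → ((0.3922+0.055)/1.055)^2.4 ≈ 0.12744
  G=41: 41/255≈0.1608 > 0.04045 → ((0.1608+0.055)/1.055)^2.4 ≈ 0.02217
  B=62: 62/255≈0.2431 > 0.04045 → ((0.2431+0.055)/1.055)^2.4 ≈ 0.04817
  L1 = 0.2126×0.12744 + 0.7152×0.02217 + 0.0722×0.04817 ≈ 0.04643
Color 2 (210,66,192):
  R=210: 210/255≈0.8235 > 0.04045 → ((0.8235+0.055)/1.055)^2.4 ≈ 0.64448
  G=66: 66/255≈0.2588 > 0.04045 → ((0.2588+0.055)/1.055)^2.4 ≈ 0.05448
  B=192: 192/255≈0.7529 > 0.04045 → ((0.7529+0.055)/1.055)^2.4 ≈ 0.52712
  L2 = 0.2126×0.64448 + 0.7152×0.05448 + 0.0722×0.52712 ≈ 0.21404
Lighter = 0.21404, Darker = 0.04643
Ratio = (L_lighter + 0.05) / (L_darker + 0.05)
Ratio = (0.21404 + 0.05) / (0.04643 + 0.05) = 0.26404 / 0.09643 ≈ 2.7381
Ratio ≈ 2.74:1


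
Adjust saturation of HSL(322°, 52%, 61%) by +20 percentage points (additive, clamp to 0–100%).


Original S = 52%
Adjustment = +20 percentage points
New S = 52 + (20) = 72
Clamp to [0, 100] → 72
= HSL(322°, 72%, 61%)


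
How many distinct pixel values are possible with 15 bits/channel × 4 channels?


Total bits = 15 bits/channel × 4 channels = 60 bits
Distinct pixel values = 2^60
= 1,152,921,504,606,846,976 pixel values


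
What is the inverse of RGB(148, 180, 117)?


Invert: (255-R, 255-G, 255-B)
R: 255-148 = 107
G: 255-180 = 75
B: 255-117 = 138
= RGB(107, 75, 138)


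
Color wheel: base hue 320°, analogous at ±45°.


Base hue: 320°
Left analog: (320 - 45) mod 360 = 275°
Right analog: (320 + 45) mod 360 = 5°
Analogous hues = 275° and 5°


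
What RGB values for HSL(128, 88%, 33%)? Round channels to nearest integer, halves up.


H=128°, S=0.88, L=0.33
C = (1-|2L-1|)×S = (1-|-0.34|)×0.88 = 0.5808
H' = H/60 = 128/60 ≈ 2.1333; X = C×(1-|H' mod 2 - 1|) = 0.07744
m = L - C/2 = 0.33 - 0.2904 = 0.0396
Sector ⌊H'⌋ = 2 → (R',G',B') = (0.0, 0.5808, 0.07744)
RGB = ((R'+m)×255, (G'+m)×255, (B'+m)×255) = (10.098, 158.202, 29.8452)
Round half up → RGB(10, 158, 30)


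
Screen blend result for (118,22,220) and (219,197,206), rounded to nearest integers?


Screen: C = 255 - (255-A)×(255-B)/255, rounded to nearest integer
R: 255 - (255-118)×(255-219)/255 = 255 - 4932/255 ≈ 255 - 19.341 = 235.659 → 236
G: 255 - (255-22)×(255-197)/255 = 255 - 13514/255 ≈ 255 - 52.996 = 202.004 → 202
B: 255 - (255-220)×(255-206)/255 = 255 - 1715/255 ≈ 255 - 6.725 = 248.275 → 248
= RGB(236, 202, 248)


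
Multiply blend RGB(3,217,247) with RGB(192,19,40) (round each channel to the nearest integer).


Multiply: C = A×B/255, rounded to nearest integer
R: 3×192/255 = 576/255 ≈ 2.259 → 2
G: 217×19/255 = 4123/255 ≈ 16.169 → 16
B: 247×40/255 = 9880/255 ≈ 38.745 → 39
= RGB(2, 16, 39)


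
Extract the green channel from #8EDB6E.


Color: #8EDB6E
R = 8E = 142
G = DB = 219
B = 6E = 110
Green = 219


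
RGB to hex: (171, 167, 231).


R = 171 → AB (hex)
G = 167 → A7 (hex)
B = 231 → E7 (hex)
Hex = #ABA7E7


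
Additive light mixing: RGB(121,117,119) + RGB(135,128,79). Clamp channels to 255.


Additive: each channel = min(255, C₁+C₂)
R: 121+135 = 256 → 255
G: 117+128 = 245 → 245
B: 119+79 = 198 → 198
= RGB(255, 245, 198)


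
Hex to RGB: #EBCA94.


EB → 235 (R)
CA → 202 (G)
94 → 148 (B)
= RGB(235, 202, 148)


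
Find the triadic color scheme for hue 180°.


Triadic: equally spaced at 120° intervals
H1 = 180°
H2 = (180 + 120) mod 360 = 300°
H3 = (180 + 240) mod 360 = 60°
Triadic = 180°, 300°, 60°


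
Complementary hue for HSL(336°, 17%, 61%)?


Complement = opposite side of color wheel = hue + 180°
H' = (336 + 180) mod 360 = 156°
S and L unchanged.
= HSL(156°, 17%, 61%)


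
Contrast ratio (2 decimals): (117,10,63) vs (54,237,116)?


Linearize each sRGB channel c=v/255: c/12.92 if c ≤ 0.04045 else ((c+0.055)/1.055)^2.4
L = 0.2126×R_lin + 0.7152×G_lin + 0.0722×B_lin
Color 1 (117,10,63):
  R=117: 117/255≈0.4588 > 0.04045 → ((0.4588+0.055)/1.055)^2.4 ≈ 0.17789
  G=10: 10/255≈0.0392 ≤ 0.04045 → 0.0392/12.92 ≈ 0.00304
  B=63: 63/255≈0.2471 > 0.04045 → ((0.2471+0.055)/1.055)^2.4 ≈ 0.04971
  L1 = 0.2126×0.17789 + 0.7152×0.00304 + 0.0722×0.04971 ≈ 0.04358
Color 2 (54,237,116):
  R=54: 54/255≈0.2118 > 0.04045 → ((0.2118+0.055)/1.055)^2.4 ≈ 0.03689
  G=237: 237/255≈0.9294 > 0.04045 → ((0.9294+0.055)/1.055)^2.4 ≈ 0.84687
  B=116: 116/255≈0.4549 > 0.04045 → ((0.4549+0.055)/1.055)^2.4 ≈ 0.17465
  L2 = 0.2126×0.03689 + 0.7152×0.84687 + 0.0722×0.17465 ≈ 0.62614
Lighter = 0.62614, Darker = 0.04358
Ratio = (L_lighter + 0.05) / (L_darker + 0.05)
Ratio = (0.62614 + 0.05) / (0.04358 + 0.05) = 0.67614 / 0.09358 ≈ 7.2253
Ratio ≈ 7.23:1


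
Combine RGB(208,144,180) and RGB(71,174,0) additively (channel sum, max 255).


Additive: each channel = min(255, C₁+C₂)
R: 208+71 = 279 → 255
G: 144+174 = 318 → 255
B: 180+0 = 180 → 180
= RGB(255, 255, 180)


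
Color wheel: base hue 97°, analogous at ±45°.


Base hue: 97°
Left analog: (97 - 45) mod 360 = 52°
Right analog: (97 + 45) mod 360 = 142°
Analogous hues = 52° and 142°


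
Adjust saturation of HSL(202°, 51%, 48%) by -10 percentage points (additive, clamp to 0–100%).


Original S = 51%
Adjustment = -10 percentage points
New S = 51 + (-10) = 41
Clamp to [0, 100] → 41
= HSL(202°, 41%, 48%)


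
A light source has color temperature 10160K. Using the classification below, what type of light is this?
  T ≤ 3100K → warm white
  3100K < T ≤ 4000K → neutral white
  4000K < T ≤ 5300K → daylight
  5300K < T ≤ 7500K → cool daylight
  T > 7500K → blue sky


Temperature: 10160K
10160K > 7500K → blue sky
Classification: blue sky


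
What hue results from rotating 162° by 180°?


New hue = (H + rotation) mod 360
New hue = (162 + 180) mod 360
= 342 mod 360
= 342°


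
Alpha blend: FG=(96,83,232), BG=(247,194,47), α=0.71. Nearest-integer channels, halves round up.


C = α×F + (1-α)×B, with 1-α = 0.29
R: 0.71×96 + 0.29×247 = 68.16 + 71.63 = 139.79 → 140
G: 0.71×83 + 0.29×194 = 58.93 + 56.26 = 115.19 → 115
B: 0.71×232 + 0.29×47 = 164.72 + 13.63 = 178.35 → 178
= RGB(140, 115, 178)


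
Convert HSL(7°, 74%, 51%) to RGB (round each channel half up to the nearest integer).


H=7°, S=0.74, L=0.51
C = (1-|2L-1|)×S = (1-|0.02|)×0.74 = 0.7252
H' = H/60 = 7/60 ≈ 0.1167; X = C×(1-|H' mod 2 - 1|) ≈ 0.0846
m = L - C/2 = 0.51 - 0.3626 = 0.1474
Sector ⌊H'⌋ = 0 → (R',G',B') = (0.7252, ≈0.0846, 0.0)
RGB = ((R'+m)×255, (G'+m)×255, (B'+m)×255) = (222.513, 59.1617, 37.587)
Round half up → RGB(223, 59, 38)


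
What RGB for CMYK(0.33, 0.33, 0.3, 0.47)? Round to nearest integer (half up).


R = 255 × (1-C) × (1-K) = 255 × 0.67 × 0.53 = 90.5505 → 91
G = 255 × (1-M) × (1-K) = 255 × 0.67 × 0.53 = 90.5505 → 91
B = 255 × (1-Y) × (1-K) = 255 × 0.70 × 0.53 = 94.605 → 95
= RGB(91, 91, 95)


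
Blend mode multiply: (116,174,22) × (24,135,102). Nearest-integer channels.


Multiply: C = A×B/255, rounded to nearest integer
R: 116×24/255 = 2784/255 ≈ 10.918 → 11
G: 174×135/255 = 23490/255 ≈ 92.118 → 92
B: 22×102/255 = 2244/255 ≈ 8.800 → 9
= RGB(11, 92, 9)


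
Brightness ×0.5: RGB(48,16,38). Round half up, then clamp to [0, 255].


Multiply each channel by 0.5, round half up, clamp to [0, 255]
R: 48×0.5 = 24
G: 16×0.5 = 8
B: 38×0.5 = 19
= RGB(24, 8, 19)


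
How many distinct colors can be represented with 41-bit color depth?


Colors = 2^bits = 2^41
= 2,199,023,255,552 colors


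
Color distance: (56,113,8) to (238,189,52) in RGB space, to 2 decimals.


d = √[(R₁-R₂)² + (G₁-G₂)² + (B₁-B₂)²]
d = √[(56-238)² + (113-189)² + (8-52)²]
d = √[33124 + 5776 + 1936]
d = √40836
d ≈ 202.08


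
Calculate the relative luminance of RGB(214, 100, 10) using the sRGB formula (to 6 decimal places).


Linearize each channel (sRGB transfer function): c = v/255; c_lin = c/12.92 if c ≤ 0.04045, else ((c+0.055)/1.055)^2.4
  R: 214/255 ≈ 0.839216 > 0.04045 → ((0.839216+0.055)/1.055)^2.4 ≈ 0.672443
  G: 100/255 ≈ 0.392157 > 0.04045 → ((0.392157+0.055)/1.055)^2.4 ≈ 0.127438
  B: 10/255 ≈ 0.039216 ≤ 0.04045 → 0.039216/12.92 ≈ 0.003035
R_lin = 0.672443, G_lin = 0.127438, B_lin = 0.003035
L = 0.2126×R + 0.7152×G + 0.0722×B
L = 0.2126×0.672443 + 0.7152×0.127438 + 0.0722×0.003035
L ≈ 0.234324


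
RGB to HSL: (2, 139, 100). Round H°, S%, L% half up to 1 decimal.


Normalize: R'=2/255≈0.0078, G'=139/255≈0.5451, B'=100/255≈0.3922
Max=139/255, Min=2/255, Δ=Max-Min=137/255
L = (Max+Min)/2 = (139+2)/510 = 141/510 = 0.27647… → L = 27.6%
L ≤ 0.5 → S = Δ/(Max+Min) = 137/(139+2) = 137/141 = 0.97163… → S = 97.2%
(the 1/255 factors cancel in S and H, so raw channel differences can be used)
Max is G' → H = 60 × ((B-R)/Δ + 2) = 60 × ((100-2)/137 + 2)
  98/137 + 2 = 0.7153… + 2 = 2.7153…
  H = 60 × 2.7153… = 162.919…° → H = 162.9°
= HSL(162.9°, 97.2%, 27.6%)


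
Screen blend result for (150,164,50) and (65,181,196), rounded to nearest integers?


Screen: C = 255 - (255-A)×(255-B)/255, rounded to nearest integer
R: 255 - (255-150)×(255-65)/255 = 255 - 19950/255 ≈ 255 - 78.235 = 176.765 → 177
G: 255 - (255-164)×(255-181)/255 = 255 - 6734/255 ≈ 255 - 26.408 = 228.592 → 229
B: 255 - (255-50)×(255-196)/255 = 255 - 12095/255 ≈ 255 - 47.431 = 207.569 → 208
= RGB(177, 229, 208)


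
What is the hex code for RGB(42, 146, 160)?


R = 42 → 2A (hex)
G = 146 → 92 (hex)
B = 160 → A0 (hex)
Hex = #2A92A0


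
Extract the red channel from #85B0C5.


Color: #85B0C5
R = 85 = 133
G = B0 = 176
B = C5 = 197
Red = 133


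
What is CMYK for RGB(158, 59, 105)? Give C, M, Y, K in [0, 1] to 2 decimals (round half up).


R'=158/255≈0.6196, G'=59/255≈0.2314, B'=105/255≈0.4118
K = 1 - max(R',G',B') = 1 - 158/255 = 97/255 = 0.38039… → 0.38
(1-R'-K)/(1-K) simplifies to (max-R)/max with max = 158:
C = (158-158)/158 = 0/158 = 0 → 0.00
M = (158-59)/158 = 99/158 = 0.62658… → 0.63
Y = (158-105)/158 = 53/158 = 0.33544… → 0.34
= CMYK(0.00, 0.63, 0.34, 0.38)


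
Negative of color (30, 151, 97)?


Invert: (255-R, 255-G, 255-B)
R: 255-30 = 225
G: 255-151 = 104
B: 255-97 = 158
= RGB(225, 104, 158)


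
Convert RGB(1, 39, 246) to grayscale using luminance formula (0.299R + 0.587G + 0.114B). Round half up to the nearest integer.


Gray = 0.299×R + 0.587×G + 0.114×B
Gray = 0.299×1 + 0.587×39 + 0.114×246
Gray = 0.299 + 22.893 + 28.044
Gray = 51.236 → round half up → 51
Gray = 51


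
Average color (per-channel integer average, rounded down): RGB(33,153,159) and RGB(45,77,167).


Midpoint: each channel = ⌊(C₁+C₂)/2⌋
R: ⌊(33+45)/2⌋ = 39
G: ⌊(153+77)/2⌋ = 115
B: ⌊(159+167)/2⌋ = 163
= RGB(39, 115, 163)


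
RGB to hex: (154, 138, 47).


R = 154 → 9A (hex)
G = 138 → 8A (hex)
B = 47 → 2F (hex)
Hex = #9A8A2F


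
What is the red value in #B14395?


Color: #B14395
R = B1 = 177
G = 43 = 67
B = 95 = 149
Red = 177


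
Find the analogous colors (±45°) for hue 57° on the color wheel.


Base hue: 57°
Left analog: (57 - 45) mod 360 = 12°
Right analog: (57 + 45) mod 360 = 102°
Analogous hues = 12° and 102°


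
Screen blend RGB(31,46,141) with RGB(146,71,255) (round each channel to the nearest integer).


Screen: C = 255 - (255-A)×(255-B)/255, rounded to nearest integer
R: 255 - (255-31)×(255-146)/255 = 255 - 24416/255 ≈ 255 - 95.749 = 159.251 → 159
G: 255 - (255-46)×(255-71)/255 = 255 - 38456/255 ≈ 255 - 150.808 = 104.192 → 104
B: 255 - (255-141)×(255-255)/255 = 255 - 0/255 ≈ 255 - 0.000 = 255.000 → 255
= RGB(159, 104, 255)


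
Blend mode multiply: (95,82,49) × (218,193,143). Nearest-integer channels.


Multiply: C = A×B/255, rounded to nearest integer
R: 95×218/255 = 20710/255 ≈ 81.216 → 81
G: 82×193/255 = 15826/255 ≈ 62.063 → 62
B: 49×143/255 = 7007/255 ≈ 27.478 → 27
= RGB(81, 62, 27)


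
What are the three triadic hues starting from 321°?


Triadic: equally spaced at 120° intervals
H1 = 321°
H2 = (321 + 120) mod 360 = 81°
H3 = (321 + 240) mod 360 = 201°
Triadic = 321°, 81°, 201°


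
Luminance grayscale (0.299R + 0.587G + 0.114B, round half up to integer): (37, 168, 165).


Gray = 0.299×R + 0.587×G + 0.114×B
Gray = 0.299×37 + 0.587×168 + 0.114×165
Gray = 11.063 + 98.616 + 18.810
Gray = 128.489 → round half up → 128
Gray = 128


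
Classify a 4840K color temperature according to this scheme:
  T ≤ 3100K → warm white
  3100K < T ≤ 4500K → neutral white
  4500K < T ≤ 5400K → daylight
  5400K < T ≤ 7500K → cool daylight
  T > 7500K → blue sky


Temperature: 4840K
4500K < 4840K ≤ 5400K → daylight
Classification: daylight


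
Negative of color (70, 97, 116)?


Invert: (255-R, 255-G, 255-B)
R: 255-70 = 185
G: 255-97 = 158
B: 255-116 = 139
= RGB(185, 158, 139)


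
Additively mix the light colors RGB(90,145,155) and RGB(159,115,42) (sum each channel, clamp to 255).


Additive: each channel = min(255, C₁+C₂)
R: 90+159 = 249 → 249
G: 145+115 = 260 → 255
B: 155+42 = 197 → 197
= RGB(249, 255, 197)


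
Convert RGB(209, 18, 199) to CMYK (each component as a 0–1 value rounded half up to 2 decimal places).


R'=209/255≈0.8196, G'=18/255≈0.0706, B'=199/255≈0.7804
K = 1 - max(R',G',B') = 1 - 209/255 = 46/255 = 0.18039… → 0.18
(1-R'-K)/(1-K) simplifies to (max-R)/max with max = 209:
C = (209-209)/209 = 0/209 = 0 → 0.00
M = (209-18)/209 = 191/209 = 0.91387… → 0.91
Y = (209-199)/209 = 10/209 = 0.04784… → 0.05
= CMYK(0.00, 0.91, 0.05, 0.18)


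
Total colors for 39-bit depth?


Colors = 2^bits = 2^39
= 549,755,813,888 colors


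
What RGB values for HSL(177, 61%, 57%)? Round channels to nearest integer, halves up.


H=177°, S=0.61, L=0.57
C = (1-|2L-1|)×S = (1-|0.14|)×0.61 = 0.5246
H' = H/60 = 177/60 ≈ 2.9500; X = C×(1-|H' mod 2 - 1|) = 0.49837
m = L - C/2 = 0.57 - 0.2623 = 0.3077
Sector ⌊H'⌋ = 2 → (R',G',B') = (0.0, 0.5246, 0.49837)
RGB = ((R'+m)×255, (G'+m)×255, (B'+m)×255) = (78.4635, 212.2365, 205.54785)
Round half up → RGB(78, 212, 206)


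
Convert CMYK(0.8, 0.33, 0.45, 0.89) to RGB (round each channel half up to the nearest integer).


R = 255 × (1-C) × (1-K) = 255 × 0.20 × 0.11 = 5.61 → 6
G = 255 × (1-M) × (1-K) = 255 × 0.67 × 0.11 = 18.7935 → 19
B = 255 × (1-Y) × (1-K) = 255 × 0.55 × 0.11 = 15.4275 → 15
= RGB(6, 19, 15)


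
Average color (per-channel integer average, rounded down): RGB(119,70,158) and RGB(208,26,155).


Midpoint: each channel = ⌊(C₁+C₂)/2⌋
R: ⌊(119+208)/2⌋ = 163
G: ⌊(70+26)/2⌋ = 48
B: ⌊(158+155)/2⌋ = 156
= RGB(163, 48, 156)


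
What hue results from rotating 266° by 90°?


New hue = (H + rotation) mod 360
New hue = (266 + 90) mod 360
= 356 mod 360
= 356°


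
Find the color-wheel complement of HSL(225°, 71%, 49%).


Complement = opposite side of color wheel = hue + 180°
H' = (225 + 180) mod 360 = 45°
S and L unchanged.
= HSL(45°, 71%, 49%)


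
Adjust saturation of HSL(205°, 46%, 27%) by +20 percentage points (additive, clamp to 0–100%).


Original S = 46%
Adjustment = +20 percentage points
New S = 46 + (20) = 66
Clamp to [0, 100] → 66
= HSL(205°, 66%, 27%)


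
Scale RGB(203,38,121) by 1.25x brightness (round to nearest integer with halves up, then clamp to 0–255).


Multiply each channel by 1.25, round half up, clamp to [0, 255]
R: 203×1.25 = 253.75 → round → 254
G: 38×1.25 = 47.5 → round → 48
B: 121×1.25 = 151.25 → round → 151
= RGB(254, 48, 151)


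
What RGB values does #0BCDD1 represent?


0B → 11 (R)
CD → 205 (G)
D1 → 209 (B)
= RGB(11, 205, 209)


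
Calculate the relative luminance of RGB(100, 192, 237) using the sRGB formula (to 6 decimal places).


Linearize each channel (sRGB transfer function): c = v/255; c_lin = c/12.92 if c ≤ 0.04045, else ((c+0.055)/1.055)^2.4
  R: 100/255 ≈ 0.392157 > 0.04045 → ((0.392157+0.055)/1.055)^2.4 ≈ 0.127438
  G: 192/255 ≈ 0.752941 > 0.04045 → ((0.752941+0.055)/1.055)^2.4 ≈ 0.527115
  B: 237/255 ≈ 0.929412 > 0.04045 → ((0.929412+0.055)/1.055)^2.4 ≈ 0.846873
R_lin = 0.127438, G_lin = 0.527115, B_lin = 0.846873
L = 0.2126×R + 0.7152×G + 0.0722×B
L = 0.2126×0.127438 + 0.7152×0.527115 + 0.0722×0.846873
L ≈ 0.465230


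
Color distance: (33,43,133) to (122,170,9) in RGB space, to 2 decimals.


d = √[(R₁-R₂)² + (G₁-G₂)² + (B₁-B₂)²]
d = √[(33-122)² + (43-170)² + (133-9)²]
d = √[7921 + 16129 + 15376]
d = √39426
d ≈ 198.56


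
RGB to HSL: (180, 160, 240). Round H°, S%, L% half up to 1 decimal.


Normalize: R'=180/255≈0.7059, G'=160/255≈0.6275, B'=240/255≈0.9412
Max=240/255, Min=160/255, Δ=Max-Min=80/255
L = (Max+Min)/2 = (240+160)/510 = 400/510 = 0.78431… → L = 78.4%
L > 0.5 → S = Δ/(2-Max-Min) = 80/(510-240-160) = 80/110 = 0.72727… → S = 72.7%
(the 1/255 factors cancel in S and H, so raw channel differences can be used)
Max is B' → H = 60 × ((R-G)/Δ + 4) = 60 × ((180-160)/80 + 4)
  20/80 + 4 = 0.25 + 4 = 4.25
  H = 60 × 4.25 = 255° → H = 255.0°
= HSL(255.0°, 72.7%, 78.4%)


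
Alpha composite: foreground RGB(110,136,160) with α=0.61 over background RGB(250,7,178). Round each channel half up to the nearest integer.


C = α×F + (1-α)×B, with 1-α = 0.39
R: 0.61×110 + 0.39×250 = 67.10 + 97.50 = 164.60 → 165
G: 0.61×136 + 0.39×7 = 82.96 + 2.73 = 85.69 → 86
B: 0.61×160 + 0.39×178 = 97.60 + 69.42 = 167.02 → 167
= RGB(165, 86, 167)


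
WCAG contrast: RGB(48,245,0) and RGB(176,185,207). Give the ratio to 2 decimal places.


Linearize each sRGB channel c=v/255: c/12.92 if c ≤ 0.04045 else ((c+0.055)/1.055)^2.4
L = 0.2126×R_lin + 0.7152×G_lin + 0.0722×B_lin
Color 1 (48,245,0):
  R=48: 48/255≈0.1882 > 0.04045 → ((0.1882+0.055)/1.055)^2.4 ≈ 0.02956
  G=245: 245/255≈0.9608 > 0.04045 → ((0.9608+0.055)/1.055)^2.4 ≈ 0.91310
  B=0: 0/255≈0.0000 ≤ 0.04045 → 0.0000/12.92 ≈ 0.00000
  L1 = 0.2126×0.02956 + 0.7152×0.91310 + 0.0722×0.00000 ≈ 0.65933
Color 2 (176,185,207):
  R=176: 176/255≈0.6902 > 0.04045 → ((0.6902+0.055)/1.055)^2.4 ≈ 0.43415
  G=185: 185/255≈0.7255 > 0.04045 → ((0.7255+0.055)/1.055)^2.4 ≈ 0.48515
  B=207: 207/255≈0.8118 > 0.04045 → ((0.8118+0.055)/1.055)^2.4 ≈ 0.62396
  L2 = 0.2126×0.43415 + 0.7152×0.48515 + 0.0722×0.62396 ≈ 0.48433
Lighter = 0.65933, Darker = 0.48433
Ratio = (L_lighter + 0.05) / (L_darker + 0.05)
Ratio = (0.65933 + 0.05) / (0.48433 + 0.05) = 0.70933 / 0.53433 ≈ 1.3275
Ratio ≈ 1.33:1


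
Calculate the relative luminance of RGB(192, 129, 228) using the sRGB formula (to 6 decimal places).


Linearize each channel (sRGB transfer function): c = v/255; c_lin = c/12.92 if c ≤ 0.04045, else ((c+0.055)/1.055)^2.4
  R: 192/255 ≈ 0.752941 > 0.04045 → ((0.752941+0.055)/1.055)^2.4 ≈ 0.527115
  G: 129/255 ≈ 0.505882 > 0.04045 → ((0.505882+0.055)/1.055)^2.4 ≈ 0.219526
  B: 228/255 ≈ 0.894118 > 0.04045 → ((0.894118+0.055)/1.055)^2.4 ≈ 0.775822
R_lin = 0.527115, G_lin = 0.219526, B_lin = 0.775822
L = 0.2126×R + 0.7152×G + 0.0722×B
L = 0.2126×0.527115 + 0.7152×0.219526 + 0.0722×0.775822
L ≈ 0.325084


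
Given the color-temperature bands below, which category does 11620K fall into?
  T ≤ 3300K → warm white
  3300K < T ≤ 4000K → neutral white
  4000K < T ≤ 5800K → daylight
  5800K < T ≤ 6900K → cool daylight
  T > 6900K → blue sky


Temperature: 11620K
11620K > 6900K → blue sky
Classification: blue sky


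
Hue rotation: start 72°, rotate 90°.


New hue = (H + rotation) mod 360
New hue = (72 + 90) mod 360
= 162 mod 360
= 162°


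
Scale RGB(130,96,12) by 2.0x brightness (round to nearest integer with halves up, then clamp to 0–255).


Multiply each channel by 2.0, round half up, clamp to [0, 255]
R: 130×2.0 = 260 → clamp → 255
G: 96×2.0 = 192
B: 12×2.0 = 24
= RGB(255, 192, 24)


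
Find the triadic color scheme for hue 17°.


Triadic: equally spaced at 120° intervals
H1 = 17°
H2 = (17 + 120) mod 360 = 137°
H3 = (17 + 240) mod 360 = 257°
Triadic = 17°, 137°, 257°


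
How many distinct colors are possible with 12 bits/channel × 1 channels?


Total bits = 12 bits/channel × 1 channels = 12 bits
Distinct colors = 2^12
= 4,096 colors


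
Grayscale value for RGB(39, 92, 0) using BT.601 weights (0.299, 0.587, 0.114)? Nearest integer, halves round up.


Gray = 0.299×R + 0.587×G + 0.114×B
Gray = 0.299×39 + 0.587×92 + 0.114×0
Gray = 11.661 + 54.004 + 0.000
Gray = 65.665 → round half up → 66
Gray = 66


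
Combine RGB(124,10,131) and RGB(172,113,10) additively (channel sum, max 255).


Additive: each channel = min(255, C₁+C₂)
R: 124+172 = 296 → 255
G: 10+113 = 123 → 123
B: 131+10 = 141 → 141
= RGB(255, 123, 141)


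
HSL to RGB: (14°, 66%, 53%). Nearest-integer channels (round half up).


H=14°, S=0.66, L=0.53
C = (1-|2L-1|)×S = (1-|0.06|)×0.66 = 0.6204
H' = H/60 = 14/60 ≈ 0.2333; X = C×(1-|H' mod 2 - 1|) = 0.14476
m = L - C/2 = 0.53 - 0.3102 = 0.2198
Sector ⌊H'⌋ = 0 → (R',G',B') = (0.6204, 0.14476, 0.0)
RGB = ((R'+m)×255, (G'+m)×255, (B'+m)×255) = (214.251, 92.9628, 56.049)
Round half up → RGB(214, 93, 56)


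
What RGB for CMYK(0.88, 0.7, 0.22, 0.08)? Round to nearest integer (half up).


R = 255 × (1-C) × (1-K) = 255 × 0.12 × 0.92 = 28.152 → 28
G = 255 × (1-M) × (1-K) = 255 × 0.30 × 0.92 = 70.38 → 70
B = 255 × (1-Y) × (1-K) = 255 × 0.78 × 0.92 = 182.988 → 183
= RGB(28, 70, 183)


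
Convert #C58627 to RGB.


C5 → 197 (R)
86 → 134 (G)
27 → 39 (B)
= RGB(197, 134, 39)


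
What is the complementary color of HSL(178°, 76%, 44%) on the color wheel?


Complement = opposite side of color wheel = hue + 180°
H' = (178 + 180) mod 360 = 358°
S and L unchanged.
= HSL(358°, 76%, 44%)


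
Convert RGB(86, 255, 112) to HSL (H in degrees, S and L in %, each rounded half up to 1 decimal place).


Normalize: R'=86/255≈0.3373, G'=255/255≈1.0000, B'=112/255≈0.4392
Max=255/255, Min=86/255, Δ=Max-Min=169/255
L = (Max+Min)/2 = (255+86)/510 = 341/510 = 0.66862… → L = 66.9%
L > 0.5 → S = Δ/(2-Max-Min) = 169/(510-255-86) = 169/169 = 1 → S = 100.0%
(the 1/255 factors cancel in S and H, so raw channel differences can be used)
Max is G' → H = 60 × ((B-R)/Δ + 2) = 60 × ((112-86)/169 + 2)
  26/169 + 2 = 0.1538… + 2 = 2.1538…
  H = 60 × 2.1538… = 129.230…° → H = 129.2°
= HSL(129.2°, 100.0%, 66.9%)


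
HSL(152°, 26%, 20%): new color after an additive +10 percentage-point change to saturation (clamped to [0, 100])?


Original S = 26%
Adjustment = +10 percentage points
New S = 26 + (10) = 36
Clamp to [0, 100] → 36
= HSL(152°, 36%, 20%)


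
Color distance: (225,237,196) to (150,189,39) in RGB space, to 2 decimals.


d = √[(R₁-R₂)² + (G₁-G₂)² + (B₁-B₂)²]
d = √[(225-150)² + (237-189)² + (196-39)²]
d = √[5625 + 2304 + 24649]
d = √32578
d ≈ 180.49


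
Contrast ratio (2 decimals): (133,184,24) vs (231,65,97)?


Linearize each sRGB channel c=v/255: c/12.92 if c ≤ 0.04045 else ((c+0.055)/1.055)^2.4
L = 0.2126×R_lin + 0.7152×G_lin + 0.0722×B_lin
Color 1 (133,184,24):
  R=133: 133/255≈0.5216 > 0.04045 → ((0.5216+0.055)/1.055)^2.4 ≈ 0.23455
  G=184: 184/255≈0.7216 > 0.04045 → ((0.7216+0.055)/1.055)^2.4 ≈ 0.47932
  B=24: 24/255≈0.0941 > 0.04045 → ((0.0941+0.055)/1.055)^2.4 ≈ 0.00913
  L1 = 0.2126×0.23455 + 0.7152×0.47932 + 0.0722×0.00913 ≈ 0.39333
Color 2 (231,65,97):
  R=231: 231/255≈0.9059 > 0.04045 → ((0.9059+0.055)/1.055)^2.4 ≈ 0.79910
  G=65: 65/255≈0.2549 > 0.04045 → ((0.2549+0.055)/1.055)^2.4 ≈ 0.05286
  B=97: 97/255≈0.3804 > 0.04045 → ((0.3804+0.055)/1.055)^2.4 ≈ 0.11954
  L2 = 0.2126×0.79910 + 0.7152×0.05286 + 0.0722×0.11954 ≈ 0.21633
Lighter = 0.39333, Darker = 0.21633
Ratio = (L_lighter + 0.05) / (L_darker + 0.05)
Ratio = (0.39333 + 0.05) / (0.21633 + 0.05) = 0.44333 / 0.26633 ≈ 1.6646
Ratio ≈ 1.66:1


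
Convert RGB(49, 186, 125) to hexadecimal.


R = 49 → 31 (hex)
G = 186 → BA (hex)
B = 125 → 7D (hex)
Hex = #31BA7D


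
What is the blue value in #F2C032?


Color: #F2C032
R = F2 = 242
G = C0 = 192
B = 32 = 50
Blue = 50


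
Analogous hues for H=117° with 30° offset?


Base hue: 117°
Left analog: (117 - 30) mod 360 = 87°
Right analog: (117 + 30) mod 360 = 147°
Analogous hues = 87° and 147°


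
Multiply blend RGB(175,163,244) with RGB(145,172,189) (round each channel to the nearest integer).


Multiply: C = A×B/255, rounded to nearest integer
R: 175×145/255 = 25375/255 ≈ 99.510 → 100
G: 163×172/255 = 28036/255 ≈ 109.945 → 110
B: 244×189/255 = 46116/255 ≈ 180.847 → 181
= RGB(100, 110, 181)


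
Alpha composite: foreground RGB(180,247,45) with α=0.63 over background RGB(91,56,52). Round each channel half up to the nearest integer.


C = α×F + (1-α)×B, with 1-α = 0.37
R: 0.63×180 + 0.37×91 = 113.40 + 33.67 = 147.07 → 147
G: 0.63×247 + 0.37×56 = 155.61 + 20.72 = 176.33 → 176
B: 0.63×45 + 0.37×52 = 28.35 + 19.24 = 47.59 → 48
= RGB(147, 176, 48)


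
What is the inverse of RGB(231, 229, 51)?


Invert: (255-R, 255-G, 255-B)
R: 255-231 = 24
G: 255-229 = 26
B: 255-51 = 204
= RGB(24, 26, 204)


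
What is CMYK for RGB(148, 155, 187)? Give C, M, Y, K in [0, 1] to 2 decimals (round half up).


R'=148/255≈0.5804, G'=155/255≈0.6078, B'=187/255≈0.7333
K = 1 - max(R',G',B') = 1 - 187/255 = 68/255 = 0.26666… → 0.27
(1-R'-K)/(1-K) simplifies to (max-R)/max with max = 187:
C = (187-148)/187 = 39/187 = 0.20855… → 0.21
M = (187-155)/187 = 32/187 = 0.17112… → 0.17
Y = (187-187)/187 = 0/187 = 0 → 0.00
= CMYK(0.21, 0.17, 0.00, 0.27)


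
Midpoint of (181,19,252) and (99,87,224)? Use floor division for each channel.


Midpoint: each channel = ⌊(C₁+C₂)/2⌋
R: ⌊(181+99)/2⌋ = 140
G: ⌊(19+87)/2⌋ = 53
B: ⌊(252+224)/2⌋ = 238
= RGB(140, 53, 238)


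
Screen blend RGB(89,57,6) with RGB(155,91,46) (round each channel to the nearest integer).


Screen: C = 255 - (255-A)×(255-B)/255, rounded to nearest integer
R: 255 - (255-89)×(255-155)/255 = 255 - 16600/255 ≈ 255 - 65.098 = 189.902 → 190
G: 255 - (255-57)×(255-91)/255 = 255 - 32472/255 ≈ 255 - 127.341 = 127.659 → 128
B: 255 - (255-6)×(255-46)/255 = 255 - 52041/255 ≈ 255 - 204.082 = 50.918 → 51
= RGB(190, 128, 51)


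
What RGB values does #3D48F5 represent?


3D → 61 (R)
48 → 72 (G)
F5 → 245 (B)
= RGB(61, 72, 245)


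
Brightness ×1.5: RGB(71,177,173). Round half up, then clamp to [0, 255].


Multiply each channel by 1.5, round half up, clamp to [0, 255]
R: 71×1.5 = 106.5 → round → 107
G: 177×1.5 = 265.5 → round → 266 → clamp → 255
B: 173×1.5 = 259.5 → round → 260 → clamp → 255
= RGB(107, 255, 255)


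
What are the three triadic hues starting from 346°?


Triadic: equally spaced at 120° intervals
H1 = 346°
H2 = (346 + 120) mod 360 = 106°
H3 = (346 + 240) mod 360 = 226°
Triadic = 346°, 106°, 226°


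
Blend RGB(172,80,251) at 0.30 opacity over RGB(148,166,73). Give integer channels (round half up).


C = α×F + (1-α)×B, with 1-α = 0.70
R: 0.30×172 + 0.70×148 = 51.60 + 103.60 = 155.20 → 155
G: 0.30×80 + 0.70×166 = 24.00 + 116.20 = 140.20 → 140
B: 0.30×251 + 0.70×73 = 75.30 + 51.10 = 126.40 → 126
= RGB(155, 140, 126)


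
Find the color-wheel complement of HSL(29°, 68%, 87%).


Complement = opposite side of color wheel = hue + 180°
H' = (29 + 180) mod 360 = 209°
S and L unchanged.
= HSL(209°, 68%, 87%)


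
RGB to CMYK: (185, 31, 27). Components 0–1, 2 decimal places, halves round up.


R'=185/255≈0.7255, G'=31/255≈0.1216, B'=27/255≈0.1059
K = 1 - max(R',G',B') = 1 - 185/255 = 70/255 = 0.27450… → 0.27
(1-R'-K)/(1-K) simplifies to (max-R)/max with max = 185:
C = (185-185)/185 = 0/185 = 0 → 0.00
M = (185-31)/185 = 154/185 = 0.83243… → 0.83
Y = (185-27)/185 = 158/185 = 0.85405… → 0.85
= CMYK(0.00, 0.83, 0.85, 0.27)


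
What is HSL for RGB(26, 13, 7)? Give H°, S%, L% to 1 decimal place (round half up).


Normalize: R'=26/255≈0.1020, G'=13/255≈0.0510, B'=7/255≈0.0275
Max=26/255, Min=7/255, Δ=Max-Min=19/255
L = (Max+Min)/2 = (26+7)/510 = 33/510 = 0.06470… → L = 6.5%
L ≤ 0.5 → S = Δ/(Max+Min) = 19/(26+7) = 19/33 = 0.57575… → S = 57.6%
(the 1/255 factors cancel in S and H, so raw channel differences can be used)
Max is R' → H = 60 × (((G-B)/Δ) mod 6) = 60 × (((13-7)/19) mod 6)
  6/19 = 0.3157…
  H = 60 × 0.3157… = 18.947…° → H = 18.9°
= HSL(18.9°, 57.6%, 6.5%)


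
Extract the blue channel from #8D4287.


Color: #8D4287
R = 8D = 141
G = 42 = 66
B = 87 = 135
Blue = 135


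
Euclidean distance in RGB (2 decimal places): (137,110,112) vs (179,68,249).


d = √[(R₁-R₂)² + (G₁-G₂)² + (B₁-B₂)²]
d = √[(137-179)² + (110-68)² + (112-249)²]
d = √[1764 + 1764 + 18769]
d = √22297
d ≈ 149.32


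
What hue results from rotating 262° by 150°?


New hue = (H + rotation) mod 360
New hue = (262 + 150) mod 360
= 412 mod 360
= 52°


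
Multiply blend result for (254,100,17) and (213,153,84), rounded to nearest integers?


Multiply: C = A×B/255, rounded to nearest integer
R: 254×213/255 = 54102/255 ≈ 212.165 → 212
G: 100×153/255 = 15300/255 ≈ 60.000 → 60
B: 17×84/255 = 1428/255 ≈ 5.600 → 6
= RGB(212, 60, 6)


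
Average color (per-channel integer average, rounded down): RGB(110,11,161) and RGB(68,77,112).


Midpoint: each channel = ⌊(C₁+C₂)/2⌋
R: ⌊(110+68)/2⌋ = 89
G: ⌊(11+77)/2⌋ = 44
B: ⌊(161+112)/2⌋ = 136
= RGB(89, 44, 136)


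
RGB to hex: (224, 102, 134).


R = 224 → E0 (hex)
G = 102 → 66 (hex)
B = 134 → 86 (hex)
Hex = #E06686


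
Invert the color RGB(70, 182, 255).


Invert: (255-R, 255-G, 255-B)
R: 255-70 = 185
G: 255-182 = 73
B: 255-255 = 0
= RGB(185, 73, 0)


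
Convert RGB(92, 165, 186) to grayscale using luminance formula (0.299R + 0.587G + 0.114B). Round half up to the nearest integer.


Gray = 0.299×R + 0.587×G + 0.114×B
Gray = 0.299×92 + 0.587×165 + 0.114×186
Gray = 27.508 + 96.855 + 21.204
Gray = 145.567 → round half up → 146
Gray = 146
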